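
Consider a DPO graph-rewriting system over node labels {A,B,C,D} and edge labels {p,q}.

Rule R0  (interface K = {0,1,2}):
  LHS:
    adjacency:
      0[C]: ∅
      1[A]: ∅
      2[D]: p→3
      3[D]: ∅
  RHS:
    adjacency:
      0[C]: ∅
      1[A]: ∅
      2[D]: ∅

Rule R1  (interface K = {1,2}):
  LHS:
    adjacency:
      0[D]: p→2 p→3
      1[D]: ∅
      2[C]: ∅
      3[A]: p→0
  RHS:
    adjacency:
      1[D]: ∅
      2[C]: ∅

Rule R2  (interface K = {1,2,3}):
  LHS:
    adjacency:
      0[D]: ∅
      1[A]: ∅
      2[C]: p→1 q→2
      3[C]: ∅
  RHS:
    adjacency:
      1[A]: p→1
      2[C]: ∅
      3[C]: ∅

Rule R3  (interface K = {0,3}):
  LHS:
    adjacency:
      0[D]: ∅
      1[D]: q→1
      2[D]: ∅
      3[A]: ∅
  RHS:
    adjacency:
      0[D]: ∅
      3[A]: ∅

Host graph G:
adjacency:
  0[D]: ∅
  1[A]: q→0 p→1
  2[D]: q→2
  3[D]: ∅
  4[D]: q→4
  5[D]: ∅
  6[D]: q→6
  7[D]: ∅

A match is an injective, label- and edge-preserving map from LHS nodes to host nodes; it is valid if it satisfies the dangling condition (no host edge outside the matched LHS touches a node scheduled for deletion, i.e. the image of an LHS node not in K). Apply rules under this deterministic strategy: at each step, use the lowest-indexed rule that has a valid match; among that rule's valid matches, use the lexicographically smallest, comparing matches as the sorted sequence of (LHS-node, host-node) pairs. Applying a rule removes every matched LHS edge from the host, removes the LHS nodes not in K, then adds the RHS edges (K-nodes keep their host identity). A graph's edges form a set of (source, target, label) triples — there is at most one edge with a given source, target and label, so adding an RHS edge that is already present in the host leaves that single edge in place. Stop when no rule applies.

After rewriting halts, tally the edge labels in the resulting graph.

Answer: p:1 q:1

Derivation:
start.  V:8 E:5  edges: 1-q->0 1-p->1 2-q->2 4-q->4 6-q->6
1. fire R3 via {0↦0, 1↦2, 2↦3, 3↦1}  →  V:6 E:4  edges: 1-q->0 1-p->1 4-q->4 6-q->6
2. fire R3 via {0↦0, 1↦4, 2↦5, 3↦1}  →  V:4 E:3  edges: 1-q->0 1-p->1 6-q->6
3. fire R3 via {0↦0, 1↦6, 2↦7, 3↦1}  →  V:2 E:2  edges: 1-q->0 1-p->1
normal form: no rule applies after step 3
NF edges: [(1, 0, 'q'), (1, 1, 'p')]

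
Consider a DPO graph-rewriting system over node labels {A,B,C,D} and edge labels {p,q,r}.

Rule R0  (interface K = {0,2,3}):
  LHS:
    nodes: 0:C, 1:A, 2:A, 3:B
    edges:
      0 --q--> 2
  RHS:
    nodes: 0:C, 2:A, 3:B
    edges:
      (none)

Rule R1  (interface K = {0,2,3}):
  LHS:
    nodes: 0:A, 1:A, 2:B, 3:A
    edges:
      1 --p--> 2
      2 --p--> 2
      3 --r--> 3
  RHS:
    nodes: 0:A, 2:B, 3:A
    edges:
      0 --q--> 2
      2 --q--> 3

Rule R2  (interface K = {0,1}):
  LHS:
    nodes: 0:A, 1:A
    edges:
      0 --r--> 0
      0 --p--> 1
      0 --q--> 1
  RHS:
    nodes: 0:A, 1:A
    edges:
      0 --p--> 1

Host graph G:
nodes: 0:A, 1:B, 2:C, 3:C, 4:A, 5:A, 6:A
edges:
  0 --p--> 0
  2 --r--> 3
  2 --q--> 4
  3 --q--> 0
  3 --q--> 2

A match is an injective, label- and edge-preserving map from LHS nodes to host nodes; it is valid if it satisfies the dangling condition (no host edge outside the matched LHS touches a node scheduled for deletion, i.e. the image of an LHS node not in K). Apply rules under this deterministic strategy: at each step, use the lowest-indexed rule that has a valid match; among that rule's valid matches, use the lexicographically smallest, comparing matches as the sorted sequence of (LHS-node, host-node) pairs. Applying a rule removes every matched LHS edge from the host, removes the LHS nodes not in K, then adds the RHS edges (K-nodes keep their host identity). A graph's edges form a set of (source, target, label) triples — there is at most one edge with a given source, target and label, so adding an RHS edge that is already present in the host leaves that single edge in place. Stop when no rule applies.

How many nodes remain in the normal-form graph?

start.  V:7 E:5  edges: 0-p->0 2-r->3 2-q->4 3-q->0 3-q->2
1. fire R0 via {0↦2, 1↦5, 2↦4, 3↦1}  →  V:6 E:4  edges: 0-p->0 2-r->3 3-q->0 3-q->2
2. fire R0 via {0↦3, 1↦4, 2↦0, 3↦1}  →  V:5 E:3  edges: 0-p->0 2-r->3 3-q->2
final graph: no rule applies after step 2
NF nodes: {0:A, 1:B, 2:C, 3:C, 6:A}

Answer: 5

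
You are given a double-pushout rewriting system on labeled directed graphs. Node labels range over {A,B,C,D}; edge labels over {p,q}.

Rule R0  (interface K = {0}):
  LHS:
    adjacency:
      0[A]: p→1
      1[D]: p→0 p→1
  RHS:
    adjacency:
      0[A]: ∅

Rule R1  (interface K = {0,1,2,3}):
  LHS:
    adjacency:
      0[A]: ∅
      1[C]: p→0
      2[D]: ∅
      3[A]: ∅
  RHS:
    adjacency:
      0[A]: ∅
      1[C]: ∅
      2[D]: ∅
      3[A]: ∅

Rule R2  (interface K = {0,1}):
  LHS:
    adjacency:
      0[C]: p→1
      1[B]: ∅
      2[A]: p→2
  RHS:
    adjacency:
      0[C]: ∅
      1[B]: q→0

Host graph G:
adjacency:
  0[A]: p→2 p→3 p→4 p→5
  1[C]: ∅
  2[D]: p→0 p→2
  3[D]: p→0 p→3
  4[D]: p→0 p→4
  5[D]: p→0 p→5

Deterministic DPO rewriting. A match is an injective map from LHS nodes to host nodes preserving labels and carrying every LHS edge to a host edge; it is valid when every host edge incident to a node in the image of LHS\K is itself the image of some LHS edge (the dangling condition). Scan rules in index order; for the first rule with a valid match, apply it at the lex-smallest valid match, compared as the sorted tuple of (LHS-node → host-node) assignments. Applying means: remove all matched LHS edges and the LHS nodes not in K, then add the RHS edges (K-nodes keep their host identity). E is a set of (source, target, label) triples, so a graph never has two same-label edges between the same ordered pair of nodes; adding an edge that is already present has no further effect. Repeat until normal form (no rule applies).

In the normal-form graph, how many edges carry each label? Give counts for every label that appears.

Answer: (no edges)

Rewrite trace:
[0] host  ⇒  6 nodes, 12 edges  {0-p->2 0-p->3 0-p->4 0-p->5 2-p->0 2-p->2 3-p->0 3-p->3 4-p->0 4-p->4 5-p->0 5-p->5}
[1] R0 @ {0↦0, 1↦2}  ⇒  5 nodes, 9 edges  {0-p->3 0-p->4 0-p->5 3-p->0 3-p->3 4-p->0 4-p->4 5-p->0 5-p->5}
[2] R0 @ {0↦0, 1↦3}  ⇒  4 nodes, 6 edges  {0-p->4 0-p->5 4-p->0 4-p->4 5-p->0 5-p->5}
[3] R0 @ {0↦0, 1↦4}  ⇒  3 nodes, 3 edges  {0-p->5 5-p->0 5-p->5}
[4] R0 @ {0↦0, 1↦5}  ⇒  2 nodes, 0 edges  {∅}
halt: no rule applies after step 4
NF edges: []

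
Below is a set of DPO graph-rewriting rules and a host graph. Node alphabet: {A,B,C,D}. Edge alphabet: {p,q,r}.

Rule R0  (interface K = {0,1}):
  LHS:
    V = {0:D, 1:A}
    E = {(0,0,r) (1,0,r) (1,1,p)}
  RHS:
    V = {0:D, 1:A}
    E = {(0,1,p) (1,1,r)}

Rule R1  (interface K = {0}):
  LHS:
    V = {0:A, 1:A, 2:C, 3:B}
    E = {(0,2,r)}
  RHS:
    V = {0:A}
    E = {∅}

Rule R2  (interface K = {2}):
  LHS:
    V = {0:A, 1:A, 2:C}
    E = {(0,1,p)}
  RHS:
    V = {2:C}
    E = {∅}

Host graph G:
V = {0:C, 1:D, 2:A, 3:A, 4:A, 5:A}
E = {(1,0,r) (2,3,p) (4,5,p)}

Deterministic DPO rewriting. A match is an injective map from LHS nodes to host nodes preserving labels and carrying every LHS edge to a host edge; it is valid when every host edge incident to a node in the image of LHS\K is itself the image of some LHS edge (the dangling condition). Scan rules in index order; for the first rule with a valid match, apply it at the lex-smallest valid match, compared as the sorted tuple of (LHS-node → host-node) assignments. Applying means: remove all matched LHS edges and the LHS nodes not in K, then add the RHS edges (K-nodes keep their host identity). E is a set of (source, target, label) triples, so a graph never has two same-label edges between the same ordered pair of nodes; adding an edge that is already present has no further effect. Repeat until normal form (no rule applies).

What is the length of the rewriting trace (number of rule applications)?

Answer: 2

Steps:
start.  V:6 E:3  edges: 1-r->0 2-p->3 4-p->5
1. fire R2 via {0↦2, 1↦3, 2↦0}  →  V:4 E:2  edges: 1-r->0 4-p->5
2. fire R2 via {0↦4, 1↦5, 2↦0}  →  V:2 E:1  edges: 1-r->0
final graph: no rule applies after step 2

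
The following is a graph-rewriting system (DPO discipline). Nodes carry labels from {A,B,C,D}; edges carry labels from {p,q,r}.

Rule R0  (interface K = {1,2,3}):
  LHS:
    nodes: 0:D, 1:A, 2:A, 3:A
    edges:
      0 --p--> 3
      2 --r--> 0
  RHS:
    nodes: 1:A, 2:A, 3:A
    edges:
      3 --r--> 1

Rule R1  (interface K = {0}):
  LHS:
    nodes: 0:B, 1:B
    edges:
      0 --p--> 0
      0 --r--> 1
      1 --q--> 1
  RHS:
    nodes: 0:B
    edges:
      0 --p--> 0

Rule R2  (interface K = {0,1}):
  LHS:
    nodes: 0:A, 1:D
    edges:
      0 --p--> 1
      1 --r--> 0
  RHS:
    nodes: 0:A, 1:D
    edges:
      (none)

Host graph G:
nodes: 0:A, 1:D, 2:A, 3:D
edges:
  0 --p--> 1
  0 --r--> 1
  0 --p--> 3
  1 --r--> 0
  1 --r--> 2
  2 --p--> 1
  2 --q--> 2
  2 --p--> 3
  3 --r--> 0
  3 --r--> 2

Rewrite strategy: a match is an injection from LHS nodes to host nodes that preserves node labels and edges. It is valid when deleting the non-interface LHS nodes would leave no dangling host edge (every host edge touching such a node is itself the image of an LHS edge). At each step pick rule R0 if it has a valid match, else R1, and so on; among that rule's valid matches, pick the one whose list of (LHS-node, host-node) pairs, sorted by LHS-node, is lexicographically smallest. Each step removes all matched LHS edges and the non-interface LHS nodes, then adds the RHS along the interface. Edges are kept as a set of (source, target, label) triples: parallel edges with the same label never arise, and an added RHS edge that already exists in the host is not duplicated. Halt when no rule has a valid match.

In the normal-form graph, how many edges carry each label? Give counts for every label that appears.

initial: |V|=4 |E|=10  E = 0-p->1 0-r->1 0-p->3 1-r->0 1-r->2 2-p->1 2-q->2 2-p->3 3-r->0 3-r->2
step 1: apply R2 at {0↦0, 1↦1}  → |V|=4 |E|=8  E = 0-r->1 0-p->3 1-r->2 2-p->1 2-q->2 2-p->3 3-r->0 3-r->2
step 2: apply R2 at {0↦0, 1↦3}  → |V|=4 |E|=6  E = 0-r->1 1-r->2 2-p->1 2-q->2 2-p->3 3-r->2
step 3: apply R2 at {0↦2, 1↦1}  → |V|=4 |E|=4  E = 0-r->1 2-q->2 2-p->3 3-r->2
step 4: apply R2 at {0↦2, 1↦3}  → |V|=4 |E|=2  E = 0-r->1 2-q->2
final graph: no rule applies after step 4
NF edges: [(0, 1, 'r'), (2, 2, 'q')]

Answer: q:1 r:1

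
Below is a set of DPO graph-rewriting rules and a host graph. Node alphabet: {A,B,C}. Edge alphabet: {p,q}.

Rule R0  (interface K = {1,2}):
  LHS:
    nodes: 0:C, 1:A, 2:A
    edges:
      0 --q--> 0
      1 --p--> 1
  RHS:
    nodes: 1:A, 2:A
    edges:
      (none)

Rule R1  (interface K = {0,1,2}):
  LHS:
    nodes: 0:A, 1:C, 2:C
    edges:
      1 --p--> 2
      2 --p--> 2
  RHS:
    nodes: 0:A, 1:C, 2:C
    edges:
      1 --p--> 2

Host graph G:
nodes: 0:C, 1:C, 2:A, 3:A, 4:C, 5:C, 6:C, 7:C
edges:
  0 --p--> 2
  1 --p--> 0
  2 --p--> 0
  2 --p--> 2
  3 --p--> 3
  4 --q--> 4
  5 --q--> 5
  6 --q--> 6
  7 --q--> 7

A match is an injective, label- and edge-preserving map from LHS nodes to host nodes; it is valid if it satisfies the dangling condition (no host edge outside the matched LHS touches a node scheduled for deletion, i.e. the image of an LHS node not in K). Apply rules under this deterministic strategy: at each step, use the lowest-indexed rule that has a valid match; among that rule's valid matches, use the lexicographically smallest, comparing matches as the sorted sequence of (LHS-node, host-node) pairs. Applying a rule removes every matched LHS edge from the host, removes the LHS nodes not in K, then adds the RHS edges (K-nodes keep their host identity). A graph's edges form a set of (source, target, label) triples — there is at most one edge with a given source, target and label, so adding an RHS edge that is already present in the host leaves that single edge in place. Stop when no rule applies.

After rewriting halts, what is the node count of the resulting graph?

Answer: 6

Steps:
[0] host  ⇒  8 nodes, 9 edges  {0-p->2 1-p->0 2-p->0 2-p->2 3-p->3 4-q->4 5-q->5 6-q->6 7-q->7}
[1] R0 @ {0↦4, 1↦2, 2↦3}  ⇒  7 nodes, 7 edges  {0-p->2 1-p->0 2-p->0 3-p->3 5-q->5 6-q->6 7-q->7}
[2] R0 @ {0↦5, 1↦3, 2↦2}  ⇒  6 nodes, 5 edges  {0-p->2 1-p->0 2-p->0 6-q->6 7-q->7}
normal form: no rule applies after step 2
NF nodes: {0:C, 1:C, 2:A, 3:A, 6:C, 7:C}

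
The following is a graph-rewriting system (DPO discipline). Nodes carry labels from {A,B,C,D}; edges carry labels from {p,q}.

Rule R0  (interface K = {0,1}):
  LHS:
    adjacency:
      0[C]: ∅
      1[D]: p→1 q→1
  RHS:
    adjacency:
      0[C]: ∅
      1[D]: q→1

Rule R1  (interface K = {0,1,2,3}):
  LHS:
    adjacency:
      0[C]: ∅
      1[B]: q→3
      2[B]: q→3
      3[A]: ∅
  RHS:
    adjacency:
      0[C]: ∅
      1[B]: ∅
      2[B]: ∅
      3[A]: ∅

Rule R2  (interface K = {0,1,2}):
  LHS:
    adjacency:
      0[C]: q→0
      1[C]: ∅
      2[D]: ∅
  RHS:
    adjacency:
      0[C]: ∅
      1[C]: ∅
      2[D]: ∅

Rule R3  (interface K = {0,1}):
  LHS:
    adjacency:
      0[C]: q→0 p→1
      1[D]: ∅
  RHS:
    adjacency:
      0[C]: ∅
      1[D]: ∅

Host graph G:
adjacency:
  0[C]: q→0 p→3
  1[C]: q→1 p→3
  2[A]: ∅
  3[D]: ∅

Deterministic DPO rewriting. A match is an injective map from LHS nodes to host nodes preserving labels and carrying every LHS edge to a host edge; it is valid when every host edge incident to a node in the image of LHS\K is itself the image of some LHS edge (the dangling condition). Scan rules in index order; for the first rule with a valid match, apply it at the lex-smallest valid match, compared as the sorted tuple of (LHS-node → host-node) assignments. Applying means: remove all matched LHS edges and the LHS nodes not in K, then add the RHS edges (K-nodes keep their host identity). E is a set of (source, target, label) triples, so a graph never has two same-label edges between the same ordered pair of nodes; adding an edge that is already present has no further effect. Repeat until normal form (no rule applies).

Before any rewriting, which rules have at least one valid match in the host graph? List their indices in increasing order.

Answer: [R2,R3]

Rewrite trace:
R0: no valid match — LHS pattern not found
R1: no valid match — LHS pattern not found
R2: 2 valid matches — {0↦0, 1↦1, 2↦3}, {0↦1, 1↦0, 2↦3}
R3: 2 valid matches — {0↦0, 1↦3}, {0↦1, 1↦3}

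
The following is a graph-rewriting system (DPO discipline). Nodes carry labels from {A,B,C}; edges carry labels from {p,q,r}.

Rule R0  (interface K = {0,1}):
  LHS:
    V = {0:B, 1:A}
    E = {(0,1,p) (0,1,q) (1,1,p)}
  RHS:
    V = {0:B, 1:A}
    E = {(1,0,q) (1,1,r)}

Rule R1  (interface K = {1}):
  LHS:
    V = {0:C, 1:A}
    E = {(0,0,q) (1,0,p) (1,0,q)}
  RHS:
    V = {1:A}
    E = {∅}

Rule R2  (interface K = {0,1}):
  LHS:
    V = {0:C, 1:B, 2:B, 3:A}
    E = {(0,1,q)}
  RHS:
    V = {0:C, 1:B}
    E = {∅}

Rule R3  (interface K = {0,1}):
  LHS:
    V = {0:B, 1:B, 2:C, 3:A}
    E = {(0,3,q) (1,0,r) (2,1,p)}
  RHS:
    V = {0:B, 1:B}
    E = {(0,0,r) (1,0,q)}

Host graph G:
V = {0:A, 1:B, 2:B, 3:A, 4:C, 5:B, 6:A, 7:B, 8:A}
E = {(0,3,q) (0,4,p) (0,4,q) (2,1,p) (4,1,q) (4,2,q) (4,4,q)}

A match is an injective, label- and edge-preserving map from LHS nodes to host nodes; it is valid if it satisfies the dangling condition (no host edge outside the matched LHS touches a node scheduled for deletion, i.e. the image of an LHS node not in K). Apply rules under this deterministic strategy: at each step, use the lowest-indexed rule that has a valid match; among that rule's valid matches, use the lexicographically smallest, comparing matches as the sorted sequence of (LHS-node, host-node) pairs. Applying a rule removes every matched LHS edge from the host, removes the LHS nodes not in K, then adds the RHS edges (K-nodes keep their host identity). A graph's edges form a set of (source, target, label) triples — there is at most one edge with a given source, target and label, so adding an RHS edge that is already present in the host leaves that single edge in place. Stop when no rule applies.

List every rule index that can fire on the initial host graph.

Answer: [R2]

Derivation:
R0: no valid match — LHS pattern not found
R1: no valid match — 1 raw match, all fail dangling condition
R2: 8 valid matches — {0↦4, 1↦1, 2↦5, 3↦6}, {0↦4, 1↦1, 2↦5, 3↦8}, {0↦4, 1↦1, 2↦7, 3↦6} (+5 more)
R3: no valid match — LHS pattern not found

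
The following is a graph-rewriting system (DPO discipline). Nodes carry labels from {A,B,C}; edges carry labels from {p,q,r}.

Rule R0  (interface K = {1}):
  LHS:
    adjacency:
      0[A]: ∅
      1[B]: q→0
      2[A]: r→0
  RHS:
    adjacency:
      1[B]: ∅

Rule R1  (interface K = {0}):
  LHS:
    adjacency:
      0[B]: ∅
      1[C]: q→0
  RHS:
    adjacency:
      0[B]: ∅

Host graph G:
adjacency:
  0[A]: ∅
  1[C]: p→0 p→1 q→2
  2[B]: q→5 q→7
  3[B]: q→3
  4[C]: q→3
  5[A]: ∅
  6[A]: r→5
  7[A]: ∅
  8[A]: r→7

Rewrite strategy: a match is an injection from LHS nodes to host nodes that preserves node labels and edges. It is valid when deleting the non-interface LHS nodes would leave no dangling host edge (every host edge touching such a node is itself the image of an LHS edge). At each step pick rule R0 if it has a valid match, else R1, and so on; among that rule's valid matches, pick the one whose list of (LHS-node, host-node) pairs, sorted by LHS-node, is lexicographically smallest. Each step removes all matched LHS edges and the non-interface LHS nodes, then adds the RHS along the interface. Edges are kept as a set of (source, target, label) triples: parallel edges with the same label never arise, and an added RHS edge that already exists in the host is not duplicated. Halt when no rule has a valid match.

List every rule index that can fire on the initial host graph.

R0: 2 valid matches — {0↦5, 1↦2, 2↦6}, {0↦7, 1↦2, 2↦8}
R1: 1 valid match — {0↦3, 1↦4}

Answer: [R0,R1]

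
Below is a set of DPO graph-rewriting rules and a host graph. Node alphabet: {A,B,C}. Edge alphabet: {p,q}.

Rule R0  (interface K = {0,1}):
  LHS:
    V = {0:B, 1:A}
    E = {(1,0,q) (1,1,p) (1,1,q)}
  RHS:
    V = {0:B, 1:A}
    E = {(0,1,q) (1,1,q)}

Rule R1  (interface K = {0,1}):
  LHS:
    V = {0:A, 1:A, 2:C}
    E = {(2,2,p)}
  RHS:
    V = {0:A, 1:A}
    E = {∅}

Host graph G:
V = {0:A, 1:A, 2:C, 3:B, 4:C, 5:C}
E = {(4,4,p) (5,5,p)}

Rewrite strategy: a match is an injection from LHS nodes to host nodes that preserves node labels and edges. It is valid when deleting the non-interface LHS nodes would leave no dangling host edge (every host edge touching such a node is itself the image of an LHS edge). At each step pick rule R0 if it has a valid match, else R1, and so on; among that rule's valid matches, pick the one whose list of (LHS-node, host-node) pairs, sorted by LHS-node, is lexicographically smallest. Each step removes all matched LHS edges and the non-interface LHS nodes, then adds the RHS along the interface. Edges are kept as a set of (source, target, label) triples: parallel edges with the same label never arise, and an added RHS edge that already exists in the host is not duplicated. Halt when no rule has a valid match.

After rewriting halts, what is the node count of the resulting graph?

Answer: 4

Rewrite trace:
[0] host  ⇒  6 nodes, 2 edges  {4-p->4 5-p->5}
[1] R1 @ {0↦0, 1↦1, 2↦4}  ⇒  5 nodes, 1 edges  {5-p->5}
[2] R1 @ {0↦0, 1↦1, 2↦5}  ⇒  4 nodes, 0 edges  {∅}
normal form: no rule applies after step 2
NF nodes: {0:A, 1:A, 2:C, 3:B}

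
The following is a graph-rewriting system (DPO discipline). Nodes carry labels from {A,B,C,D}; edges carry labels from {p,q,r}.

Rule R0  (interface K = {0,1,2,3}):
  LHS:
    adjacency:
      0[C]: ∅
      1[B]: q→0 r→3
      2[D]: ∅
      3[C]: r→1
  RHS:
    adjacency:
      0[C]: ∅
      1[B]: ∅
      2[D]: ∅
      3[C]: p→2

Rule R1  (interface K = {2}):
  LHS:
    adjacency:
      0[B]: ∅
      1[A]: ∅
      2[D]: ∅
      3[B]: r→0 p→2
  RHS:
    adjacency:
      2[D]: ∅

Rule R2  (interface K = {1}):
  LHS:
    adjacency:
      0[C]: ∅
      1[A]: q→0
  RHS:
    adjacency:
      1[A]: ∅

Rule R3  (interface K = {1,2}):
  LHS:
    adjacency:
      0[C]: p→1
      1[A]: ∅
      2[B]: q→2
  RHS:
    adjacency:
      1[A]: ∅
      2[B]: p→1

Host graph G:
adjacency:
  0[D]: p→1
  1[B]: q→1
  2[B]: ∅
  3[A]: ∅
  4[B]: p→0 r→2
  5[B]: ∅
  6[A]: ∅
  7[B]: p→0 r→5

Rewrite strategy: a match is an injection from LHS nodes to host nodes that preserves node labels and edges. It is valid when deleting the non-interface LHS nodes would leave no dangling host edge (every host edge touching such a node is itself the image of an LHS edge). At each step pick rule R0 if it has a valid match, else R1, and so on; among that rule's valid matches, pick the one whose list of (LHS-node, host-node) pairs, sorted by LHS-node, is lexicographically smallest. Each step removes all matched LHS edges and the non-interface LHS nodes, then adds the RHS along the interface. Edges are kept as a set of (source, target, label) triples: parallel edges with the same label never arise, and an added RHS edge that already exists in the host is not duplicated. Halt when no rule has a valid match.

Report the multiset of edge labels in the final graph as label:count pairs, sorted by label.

Answer: p:1 q:1

Derivation:
start.  V:8 E:6  edges: 0-p->1 1-q->1 4-p->0 4-r->2 7-p->0 7-r->5
1. fire R1 via {0↦2, 1↦3, 2↦0, 3↦4}  →  V:5 E:4  edges: 0-p->1 1-q->1 7-p->0 7-r->5
2. fire R1 via {0↦5, 1↦6, 2↦0, 3↦7}  →  V:2 E:2  edges: 0-p->1 1-q->1
halt: no rule applies after step 2
NF edges: [(0, 1, 'p'), (1, 1, 'q')]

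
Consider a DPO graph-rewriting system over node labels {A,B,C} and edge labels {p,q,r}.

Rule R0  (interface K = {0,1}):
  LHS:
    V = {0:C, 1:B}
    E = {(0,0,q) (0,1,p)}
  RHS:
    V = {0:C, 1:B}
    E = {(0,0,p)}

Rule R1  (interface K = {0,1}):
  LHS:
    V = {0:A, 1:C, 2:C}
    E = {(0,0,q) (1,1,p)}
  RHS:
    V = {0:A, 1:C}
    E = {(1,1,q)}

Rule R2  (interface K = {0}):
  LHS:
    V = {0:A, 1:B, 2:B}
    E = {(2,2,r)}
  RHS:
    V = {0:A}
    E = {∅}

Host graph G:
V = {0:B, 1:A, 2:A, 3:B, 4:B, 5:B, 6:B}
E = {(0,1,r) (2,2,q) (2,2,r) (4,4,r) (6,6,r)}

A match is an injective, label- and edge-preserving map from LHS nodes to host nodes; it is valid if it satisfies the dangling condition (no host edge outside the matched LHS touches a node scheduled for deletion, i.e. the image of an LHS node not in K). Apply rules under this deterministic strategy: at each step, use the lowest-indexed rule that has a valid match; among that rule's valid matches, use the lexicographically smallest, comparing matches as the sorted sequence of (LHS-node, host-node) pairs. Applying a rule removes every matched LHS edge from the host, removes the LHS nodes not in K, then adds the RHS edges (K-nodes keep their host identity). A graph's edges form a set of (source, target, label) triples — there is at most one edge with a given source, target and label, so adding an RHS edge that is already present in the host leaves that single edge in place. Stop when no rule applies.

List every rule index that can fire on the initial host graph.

R0: no valid match — LHS pattern not found
R1: no valid match — LHS pattern not found
R2: 8 valid matches — {0↦1, 1↦3, 2↦4}, {0↦1, 1↦3, 2↦6}, {0↦1, 1↦5, 2↦4} (+5 more)

Answer: [R2]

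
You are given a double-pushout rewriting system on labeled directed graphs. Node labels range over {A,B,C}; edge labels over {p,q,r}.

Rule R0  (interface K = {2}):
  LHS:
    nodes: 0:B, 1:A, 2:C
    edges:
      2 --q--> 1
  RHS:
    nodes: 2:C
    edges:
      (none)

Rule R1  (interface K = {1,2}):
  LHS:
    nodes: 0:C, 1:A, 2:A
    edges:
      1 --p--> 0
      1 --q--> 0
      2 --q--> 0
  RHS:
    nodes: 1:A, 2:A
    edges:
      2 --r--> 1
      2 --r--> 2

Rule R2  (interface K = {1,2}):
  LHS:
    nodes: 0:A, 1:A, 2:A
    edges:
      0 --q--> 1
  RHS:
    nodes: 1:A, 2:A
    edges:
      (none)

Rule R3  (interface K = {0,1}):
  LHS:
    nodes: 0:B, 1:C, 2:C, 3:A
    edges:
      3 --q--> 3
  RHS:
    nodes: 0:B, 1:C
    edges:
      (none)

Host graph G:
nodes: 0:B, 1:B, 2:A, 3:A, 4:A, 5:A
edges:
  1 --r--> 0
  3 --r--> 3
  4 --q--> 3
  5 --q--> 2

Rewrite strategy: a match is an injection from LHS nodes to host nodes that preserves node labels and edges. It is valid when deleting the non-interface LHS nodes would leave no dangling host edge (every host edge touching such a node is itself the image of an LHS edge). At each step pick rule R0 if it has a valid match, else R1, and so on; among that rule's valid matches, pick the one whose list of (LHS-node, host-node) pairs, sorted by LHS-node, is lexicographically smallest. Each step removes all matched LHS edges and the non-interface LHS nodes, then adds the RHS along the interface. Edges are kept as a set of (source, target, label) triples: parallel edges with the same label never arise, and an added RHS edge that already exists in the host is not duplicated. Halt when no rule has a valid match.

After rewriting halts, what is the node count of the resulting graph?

Answer: 4

Rewrite trace:
initial: |V|=6 |E|=4  E = 1-r->0 3-r->3 4-q->3 5-q->2
step 1: apply R2 at {0↦4, 1↦3, 2↦2}  → |V|=5 |E|=3  E = 1-r->0 3-r->3 5-q->2
step 2: apply R2 at {0↦5, 1↦2, 2↦3}  → |V|=4 |E|=2  E = 1-r->0 3-r->3
halt: no rule applies after step 2
NF nodes: {0:B, 1:B, 2:A, 3:A}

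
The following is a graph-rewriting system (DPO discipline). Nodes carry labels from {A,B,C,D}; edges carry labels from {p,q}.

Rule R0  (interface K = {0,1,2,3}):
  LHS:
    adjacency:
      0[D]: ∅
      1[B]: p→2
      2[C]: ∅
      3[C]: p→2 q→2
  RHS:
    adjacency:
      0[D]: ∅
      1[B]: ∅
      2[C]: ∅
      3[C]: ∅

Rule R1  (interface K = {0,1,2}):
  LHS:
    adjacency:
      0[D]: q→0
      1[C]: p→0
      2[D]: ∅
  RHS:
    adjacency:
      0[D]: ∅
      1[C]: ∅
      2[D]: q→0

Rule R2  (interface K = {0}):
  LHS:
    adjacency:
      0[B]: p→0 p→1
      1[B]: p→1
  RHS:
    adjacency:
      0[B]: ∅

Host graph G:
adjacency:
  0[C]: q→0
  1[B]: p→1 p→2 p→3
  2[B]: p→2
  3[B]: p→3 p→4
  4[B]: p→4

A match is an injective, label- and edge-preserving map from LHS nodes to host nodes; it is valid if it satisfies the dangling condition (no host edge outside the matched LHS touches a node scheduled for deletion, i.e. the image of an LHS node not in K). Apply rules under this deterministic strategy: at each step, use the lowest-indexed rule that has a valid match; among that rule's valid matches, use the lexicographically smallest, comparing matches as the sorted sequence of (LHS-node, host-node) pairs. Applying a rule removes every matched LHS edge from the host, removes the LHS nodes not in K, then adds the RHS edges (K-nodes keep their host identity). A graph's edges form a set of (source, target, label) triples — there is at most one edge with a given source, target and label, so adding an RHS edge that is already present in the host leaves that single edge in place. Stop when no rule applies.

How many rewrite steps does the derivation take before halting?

Answer: 2

Rewrite trace:
[0] host  ⇒  5 nodes, 8 edges  {0-q->0 1-p->1 1-p->2 1-p->3 2-p->2 3-p->3 3-p->4 4-p->4}
[1] R2 @ {0↦1, 1↦2}  ⇒  4 nodes, 5 edges  {0-q->0 1-p->3 3-p->3 3-p->4 4-p->4}
[2] R2 @ {0↦3, 1↦4}  ⇒  3 nodes, 2 edges  {0-q->0 1-p->3}
normal form: no rule applies after step 2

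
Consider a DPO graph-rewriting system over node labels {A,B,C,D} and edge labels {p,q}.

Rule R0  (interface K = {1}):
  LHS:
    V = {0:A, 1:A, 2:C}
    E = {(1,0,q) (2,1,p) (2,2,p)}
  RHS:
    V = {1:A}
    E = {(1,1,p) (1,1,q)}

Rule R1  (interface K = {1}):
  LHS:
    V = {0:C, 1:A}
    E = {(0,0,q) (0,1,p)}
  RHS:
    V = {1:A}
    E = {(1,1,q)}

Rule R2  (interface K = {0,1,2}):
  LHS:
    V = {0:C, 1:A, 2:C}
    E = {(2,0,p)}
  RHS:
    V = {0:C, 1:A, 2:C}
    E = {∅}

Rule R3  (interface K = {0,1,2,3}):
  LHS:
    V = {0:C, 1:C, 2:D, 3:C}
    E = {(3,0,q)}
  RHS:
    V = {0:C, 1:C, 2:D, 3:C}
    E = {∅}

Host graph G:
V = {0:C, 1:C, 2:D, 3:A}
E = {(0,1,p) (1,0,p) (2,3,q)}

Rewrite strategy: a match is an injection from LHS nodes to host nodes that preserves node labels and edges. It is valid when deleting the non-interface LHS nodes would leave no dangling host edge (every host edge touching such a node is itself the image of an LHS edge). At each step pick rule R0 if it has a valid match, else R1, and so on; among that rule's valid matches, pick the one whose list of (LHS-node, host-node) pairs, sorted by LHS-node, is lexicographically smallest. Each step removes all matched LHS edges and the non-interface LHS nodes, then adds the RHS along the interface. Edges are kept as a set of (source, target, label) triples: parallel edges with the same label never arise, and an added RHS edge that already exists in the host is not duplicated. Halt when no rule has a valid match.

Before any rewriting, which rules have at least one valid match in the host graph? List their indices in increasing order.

Answer: [R2]

Steps:
R0: no valid match — LHS pattern not found
R1: no valid match — LHS pattern not found
R2: 2 valid matches — {0↦0, 1↦3, 2↦1}, {0↦1, 1↦3, 2↦0}
R3: no valid match — LHS pattern not found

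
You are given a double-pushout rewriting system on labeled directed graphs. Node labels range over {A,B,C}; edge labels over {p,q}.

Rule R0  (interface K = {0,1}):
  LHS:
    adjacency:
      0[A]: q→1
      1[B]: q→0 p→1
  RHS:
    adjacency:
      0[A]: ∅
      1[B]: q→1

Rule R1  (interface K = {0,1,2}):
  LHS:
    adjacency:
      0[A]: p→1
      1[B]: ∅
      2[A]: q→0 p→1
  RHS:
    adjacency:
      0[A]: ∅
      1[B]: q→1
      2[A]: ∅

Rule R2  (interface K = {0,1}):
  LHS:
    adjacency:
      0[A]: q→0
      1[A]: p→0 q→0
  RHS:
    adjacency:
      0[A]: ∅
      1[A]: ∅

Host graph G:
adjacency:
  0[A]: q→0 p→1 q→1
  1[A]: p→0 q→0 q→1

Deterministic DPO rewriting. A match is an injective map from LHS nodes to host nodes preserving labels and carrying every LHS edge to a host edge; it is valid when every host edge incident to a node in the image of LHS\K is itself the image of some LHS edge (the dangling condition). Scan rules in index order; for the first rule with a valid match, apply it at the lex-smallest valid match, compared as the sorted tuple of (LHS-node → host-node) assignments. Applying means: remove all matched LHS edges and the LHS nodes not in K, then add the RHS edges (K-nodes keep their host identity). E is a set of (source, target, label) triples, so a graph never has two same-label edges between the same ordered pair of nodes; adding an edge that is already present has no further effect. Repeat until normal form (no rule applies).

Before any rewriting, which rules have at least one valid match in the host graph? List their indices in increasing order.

Answer: [R2]

Rewrite trace:
R0: no valid match — LHS pattern not found
R1: no valid match — LHS pattern not found
R2: 2 valid matches — {0↦0, 1↦1}, {0↦1, 1↦0}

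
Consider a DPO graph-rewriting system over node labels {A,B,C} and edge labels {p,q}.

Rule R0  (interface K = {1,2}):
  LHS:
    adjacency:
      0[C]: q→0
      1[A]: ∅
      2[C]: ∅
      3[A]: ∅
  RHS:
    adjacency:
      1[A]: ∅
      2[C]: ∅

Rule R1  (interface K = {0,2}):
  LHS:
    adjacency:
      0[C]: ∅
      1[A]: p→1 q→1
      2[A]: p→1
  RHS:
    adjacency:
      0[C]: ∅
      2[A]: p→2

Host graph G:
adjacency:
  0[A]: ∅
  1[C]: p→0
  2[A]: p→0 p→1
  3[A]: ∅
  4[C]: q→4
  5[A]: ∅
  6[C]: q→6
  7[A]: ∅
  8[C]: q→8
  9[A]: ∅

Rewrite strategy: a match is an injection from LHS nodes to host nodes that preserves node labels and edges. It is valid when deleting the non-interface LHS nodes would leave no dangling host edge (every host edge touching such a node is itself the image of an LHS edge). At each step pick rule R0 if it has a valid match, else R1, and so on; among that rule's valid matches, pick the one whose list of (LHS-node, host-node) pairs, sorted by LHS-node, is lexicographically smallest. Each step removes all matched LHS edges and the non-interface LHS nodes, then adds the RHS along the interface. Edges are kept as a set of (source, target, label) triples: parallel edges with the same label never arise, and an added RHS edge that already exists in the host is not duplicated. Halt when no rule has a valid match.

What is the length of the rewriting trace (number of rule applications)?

[0] host  ⇒  10 nodes, 6 edges  {1-p->0 2-p->0 2-p->1 4-q->4 6-q->6 8-q->8}
[1] R0 @ {0↦4, 1↦0, 2↦1, 3↦3}  ⇒  8 nodes, 5 edges  {1-p->0 2-p->0 2-p->1 6-q->6 8-q->8}
[2] R0 @ {0↦6, 1↦0, 2↦1, 3↦5}  ⇒  6 nodes, 4 edges  {1-p->0 2-p->0 2-p->1 8-q->8}
[3] R0 @ {0↦8, 1↦0, 2↦1, 3↦7}  ⇒  4 nodes, 3 edges  {1-p->0 2-p->0 2-p->1}
halt: no rule applies after step 3

Answer: 3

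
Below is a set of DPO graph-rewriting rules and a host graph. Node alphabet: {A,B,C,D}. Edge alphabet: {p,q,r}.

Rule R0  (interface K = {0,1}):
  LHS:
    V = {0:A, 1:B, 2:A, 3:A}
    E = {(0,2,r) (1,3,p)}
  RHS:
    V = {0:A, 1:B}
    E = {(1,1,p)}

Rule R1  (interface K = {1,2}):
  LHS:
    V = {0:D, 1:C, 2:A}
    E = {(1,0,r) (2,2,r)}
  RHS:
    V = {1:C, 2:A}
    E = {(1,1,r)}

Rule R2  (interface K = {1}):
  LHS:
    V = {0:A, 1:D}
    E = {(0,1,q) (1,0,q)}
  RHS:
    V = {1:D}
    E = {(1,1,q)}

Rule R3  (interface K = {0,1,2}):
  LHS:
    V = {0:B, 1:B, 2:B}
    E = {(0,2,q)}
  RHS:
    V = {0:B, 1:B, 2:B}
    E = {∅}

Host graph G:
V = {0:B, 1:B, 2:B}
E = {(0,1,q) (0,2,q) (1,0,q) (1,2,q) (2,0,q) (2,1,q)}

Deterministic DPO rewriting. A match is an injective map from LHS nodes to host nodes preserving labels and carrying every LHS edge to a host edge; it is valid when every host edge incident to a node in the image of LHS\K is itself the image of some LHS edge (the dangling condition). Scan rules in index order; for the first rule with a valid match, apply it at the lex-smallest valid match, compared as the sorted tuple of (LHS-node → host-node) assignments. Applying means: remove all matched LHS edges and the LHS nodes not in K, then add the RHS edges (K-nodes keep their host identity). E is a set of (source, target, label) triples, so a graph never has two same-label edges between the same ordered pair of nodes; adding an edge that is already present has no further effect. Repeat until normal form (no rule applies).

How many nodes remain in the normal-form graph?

start.  V:3 E:6  edges: 0-q->1 0-q->2 1-q->0 1-q->2 2-q->0 2-q->1
1. fire R3 via {0↦0, 1↦1, 2↦2}  →  V:3 E:5  edges: 0-q->1 1-q->0 1-q->2 2-q->0 2-q->1
2. fire R3 via {0↦0, 1↦2, 2↦1}  →  V:3 E:4  edges: 1-q->0 1-q->2 2-q->0 2-q->1
3. fire R3 via {0↦1, 1↦0, 2↦2}  →  V:3 E:3  edges: 1-q->0 2-q->0 2-q->1
4. fire R3 via {0↦1, 1↦2, 2↦0}  →  V:3 E:2  edges: 2-q->0 2-q->1
5. fire R3 via {0↦2, 1↦0, 2↦1}  →  V:3 E:1  edges: 2-q->0
6. fire R3 via {0↦2, 1↦1, 2↦0}  →  V:3 E:0  edges: ∅
halt: no rule applies after step 6
NF nodes: {0:B, 1:B, 2:B}

Answer: 3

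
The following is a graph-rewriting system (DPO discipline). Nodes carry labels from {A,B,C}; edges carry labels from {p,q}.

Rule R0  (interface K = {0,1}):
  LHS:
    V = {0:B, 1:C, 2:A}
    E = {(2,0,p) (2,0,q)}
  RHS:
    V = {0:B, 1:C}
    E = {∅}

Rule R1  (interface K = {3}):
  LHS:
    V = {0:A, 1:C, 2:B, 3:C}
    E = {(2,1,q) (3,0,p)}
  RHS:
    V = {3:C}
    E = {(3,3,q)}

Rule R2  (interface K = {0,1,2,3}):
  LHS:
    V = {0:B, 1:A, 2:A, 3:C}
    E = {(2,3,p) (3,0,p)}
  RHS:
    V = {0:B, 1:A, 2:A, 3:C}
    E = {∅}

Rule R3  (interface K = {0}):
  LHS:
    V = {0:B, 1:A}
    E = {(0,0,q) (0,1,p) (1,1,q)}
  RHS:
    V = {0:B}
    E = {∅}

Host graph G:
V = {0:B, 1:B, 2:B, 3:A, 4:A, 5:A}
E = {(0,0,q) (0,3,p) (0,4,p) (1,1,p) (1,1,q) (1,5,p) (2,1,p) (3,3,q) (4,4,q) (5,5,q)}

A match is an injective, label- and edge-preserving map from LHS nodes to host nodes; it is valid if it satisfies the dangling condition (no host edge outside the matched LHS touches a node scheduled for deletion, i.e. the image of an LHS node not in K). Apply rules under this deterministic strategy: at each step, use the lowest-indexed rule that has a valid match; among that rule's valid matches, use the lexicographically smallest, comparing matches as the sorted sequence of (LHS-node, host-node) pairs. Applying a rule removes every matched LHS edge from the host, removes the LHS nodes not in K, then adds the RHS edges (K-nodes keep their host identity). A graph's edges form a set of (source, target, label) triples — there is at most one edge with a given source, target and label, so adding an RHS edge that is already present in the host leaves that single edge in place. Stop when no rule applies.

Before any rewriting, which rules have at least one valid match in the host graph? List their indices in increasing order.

R0: no valid match — LHS pattern not found
R1: no valid match — LHS pattern not found
R2: no valid match — LHS pattern not found
R3: 3 valid matches — {0↦0, 1↦3}, {0↦0, 1↦4}, {0↦1, 1↦5}

Answer: [R3]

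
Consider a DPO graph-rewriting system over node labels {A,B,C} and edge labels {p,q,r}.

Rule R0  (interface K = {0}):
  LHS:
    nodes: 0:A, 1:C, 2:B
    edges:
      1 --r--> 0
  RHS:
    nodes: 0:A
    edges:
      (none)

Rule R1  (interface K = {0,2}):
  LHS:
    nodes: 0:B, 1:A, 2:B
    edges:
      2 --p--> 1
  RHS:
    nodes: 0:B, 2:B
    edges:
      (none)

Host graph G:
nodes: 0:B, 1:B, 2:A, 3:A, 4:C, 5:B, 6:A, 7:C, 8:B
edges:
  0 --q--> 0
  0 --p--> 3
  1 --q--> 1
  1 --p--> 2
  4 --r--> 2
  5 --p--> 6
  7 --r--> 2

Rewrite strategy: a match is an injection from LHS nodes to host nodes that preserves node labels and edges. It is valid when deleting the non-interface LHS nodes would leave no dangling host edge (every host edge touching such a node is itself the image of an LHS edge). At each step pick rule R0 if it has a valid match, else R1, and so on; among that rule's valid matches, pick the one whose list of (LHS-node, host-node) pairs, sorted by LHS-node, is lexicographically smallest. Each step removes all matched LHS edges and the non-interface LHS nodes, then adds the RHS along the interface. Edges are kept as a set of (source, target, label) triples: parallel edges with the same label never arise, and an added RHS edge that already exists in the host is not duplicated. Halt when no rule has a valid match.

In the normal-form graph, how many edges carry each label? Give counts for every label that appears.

[0] host  ⇒  9 nodes, 7 edges  {0-q->0 0-p->3 1-q->1 1-p->2 4-r->2 5-p->6 7-r->2}
[1] R0 @ {0↦2, 1↦4, 2↦8}  ⇒  7 nodes, 6 edges  {0-q->0 0-p->3 1-q->1 1-p->2 5-p->6 7-r->2}
[2] R1 @ {0↦0, 1↦6, 2↦5}  ⇒  6 nodes, 5 edges  {0-q->0 0-p->3 1-q->1 1-p->2 7-r->2}
[3] R0 @ {0↦2, 1↦7, 2↦5}  ⇒  4 nodes, 4 edges  {0-q->0 0-p->3 1-q->1 1-p->2}
[4] R1 @ {0↦0, 1↦2, 2↦1}  ⇒  3 nodes, 3 edges  {0-q->0 0-p->3 1-q->1}
[5] R1 @ {0↦1, 1↦3, 2↦0}  ⇒  2 nodes, 2 edges  {0-q->0 1-q->1}
final graph: no rule applies after step 5
NF edges: [(0, 0, 'q'), (1, 1, 'q')]

Answer: q:2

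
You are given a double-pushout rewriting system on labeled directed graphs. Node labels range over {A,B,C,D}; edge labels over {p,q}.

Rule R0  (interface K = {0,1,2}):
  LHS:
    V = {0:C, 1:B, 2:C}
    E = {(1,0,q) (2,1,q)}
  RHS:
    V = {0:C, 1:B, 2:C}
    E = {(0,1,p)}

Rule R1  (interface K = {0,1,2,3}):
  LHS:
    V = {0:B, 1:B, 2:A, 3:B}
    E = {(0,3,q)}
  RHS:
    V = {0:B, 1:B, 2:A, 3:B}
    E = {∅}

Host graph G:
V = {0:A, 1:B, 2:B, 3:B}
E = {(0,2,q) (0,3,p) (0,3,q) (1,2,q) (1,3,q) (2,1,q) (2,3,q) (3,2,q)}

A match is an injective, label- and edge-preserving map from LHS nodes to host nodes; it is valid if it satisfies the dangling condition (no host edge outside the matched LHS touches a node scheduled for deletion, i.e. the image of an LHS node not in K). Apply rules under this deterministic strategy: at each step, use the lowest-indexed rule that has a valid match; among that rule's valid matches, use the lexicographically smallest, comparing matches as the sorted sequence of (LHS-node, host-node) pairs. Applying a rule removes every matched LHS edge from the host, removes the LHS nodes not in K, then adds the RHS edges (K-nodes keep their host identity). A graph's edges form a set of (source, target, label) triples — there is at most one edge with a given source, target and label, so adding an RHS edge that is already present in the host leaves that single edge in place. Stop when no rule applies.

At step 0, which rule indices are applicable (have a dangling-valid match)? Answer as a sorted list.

R0: no valid match — LHS pattern not found
R1: 5 valid matches — {0↦1, 1↦2, 2↦0, 3↦3}, {0↦1, 1↦3, 2↦0, 3↦2}, {0↦2, 1↦1, 2↦0, 3↦3} (+2 more)

Answer: [R1]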